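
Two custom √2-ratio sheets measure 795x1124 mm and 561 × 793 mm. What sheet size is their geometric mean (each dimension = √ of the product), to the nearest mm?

Short side: √(795 · 561) = √445995 ≈ 667.8 → 668 mm
Long side: √(1124 · 793) = √891332 ≈ 944.1 → 944 mm

668 × 944 mm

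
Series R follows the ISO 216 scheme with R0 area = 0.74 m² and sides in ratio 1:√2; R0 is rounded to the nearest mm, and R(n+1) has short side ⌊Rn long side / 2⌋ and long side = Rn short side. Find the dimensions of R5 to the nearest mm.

Let R0's short side be w mm. w · w√2 = 0.74 m² = 740,000 mm², so w ≈ 723.4 mm and w√2 ≈ 1023.0 mm → R0 = 723 × 1023 mm.
R1: ⌊1023/2⌋ × 723 = 511 × 723 mm
R2: ⌊723/2⌋ × 511 = 361 × 511 mm
R3: ⌊511/2⌋ × 361 = 255 × 361 mm
R4: ⌊361/2⌋ × 255 = 180 × 255 mm
R5: ⌊255/2⌋ × 180 = 127 × 180 mm

127 × 180 mm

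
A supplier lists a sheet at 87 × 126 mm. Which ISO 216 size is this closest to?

Aspect ratio 126/87 ≈ 1.448 (ISO target is √2 ≈ 1.414).
In the B-series (B0 = 1000 × 1414 mm): B7 = 88 × 125 mm.
Off by 2 mm total — nearest standard size.

B7 (88 × 125 mm)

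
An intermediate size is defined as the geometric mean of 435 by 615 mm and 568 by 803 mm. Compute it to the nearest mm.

Short side: √(435 · 568) = √247080 ≈ 497.1 → 497 mm
Long side: √(615 · 803) = √493845 ≈ 702.7 → 703 mm

497 × 703 mm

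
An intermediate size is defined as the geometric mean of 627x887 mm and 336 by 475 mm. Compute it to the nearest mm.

Short side: √(627 · 336) = √210672 ≈ 459.0 → 459 mm
Long side: √(887 · 475) = √421325 ≈ 649.1 → 649 mm

459 × 649 mm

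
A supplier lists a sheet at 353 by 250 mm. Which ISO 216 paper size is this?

Aspect ratio 353/250 ≈ 1.412 — close to the ISO √2 ≈ 1.414.
In the B-series (B0 = 1000 × 1414 mm): B4 = 250 × 353 mm.

B4 (250 × 353 mm)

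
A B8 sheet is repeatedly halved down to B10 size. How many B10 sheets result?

4

Each ISO step halves the sheet: 1 × B8 → 2 × B9 → 4 × B10
From B8 to B10 is 2 halving steps: 2^2 = 4.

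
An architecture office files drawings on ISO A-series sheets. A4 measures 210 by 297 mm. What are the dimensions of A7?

A5: ⌊297/2⌋ × 210 = 148 × 210 mm
A6: ⌊210/2⌋ × 148 = 105 × 148 mm
A7: ⌊148/2⌋ × 105 = 74 × 105 mm

74 × 105 mm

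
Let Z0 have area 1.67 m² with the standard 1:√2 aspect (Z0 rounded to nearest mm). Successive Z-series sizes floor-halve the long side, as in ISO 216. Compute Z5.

192 × 271 mm

Let Z0's short side be w mm. w · w√2 = 1.67 m² = 1,670,000 mm², so w ≈ 1086.7 mm and w√2 ≈ 1536.8 mm → Z0 = 1087 × 1537 mm.
Z1: ⌊1537/2⌋ × 1087 = 768 × 1087 mm
Z2: ⌊1087/2⌋ × 768 = 543 × 768 mm
Z3: ⌊768/2⌋ × 543 = 384 × 543 mm
Z4: ⌊543/2⌋ × 384 = 271 × 384 mm
Z5: ⌊384/2⌋ × 271 = 192 × 271 mm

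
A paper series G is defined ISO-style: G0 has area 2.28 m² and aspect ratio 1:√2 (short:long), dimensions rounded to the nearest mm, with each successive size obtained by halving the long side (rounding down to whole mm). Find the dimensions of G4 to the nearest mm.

317 × 449 mm

Let G0's short side be w mm. w · w√2 = 2.28 m² = 2,280,000 mm², so w ≈ 1269.7 mm and w√2 ≈ 1795.7 mm → G0 = 1270 × 1796 mm.
G1: ⌊1796/2⌋ × 1270 = 898 × 1270 mm
G2: ⌊1270/2⌋ × 898 = 635 × 898 mm
G3: ⌊898/2⌋ × 635 = 449 × 635 mm
G4: ⌊635/2⌋ × 449 = 317 × 449 mm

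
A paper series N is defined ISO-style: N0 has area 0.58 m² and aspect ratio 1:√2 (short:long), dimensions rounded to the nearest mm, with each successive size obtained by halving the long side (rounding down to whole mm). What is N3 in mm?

Let N0's short side be w mm. w · w√2 = 0.58 m² = 580,000 mm², so w ≈ 640.4 mm and w√2 ≈ 905.7 mm → N0 = 640 × 906 mm.
N1: ⌊906/2⌋ × 640 = 453 × 640 mm
N2: ⌊640/2⌋ × 453 = 320 × 453 mm
N3: ⌊453/2⌋ × 320 = 226 × 320 mm

226 × 320 mm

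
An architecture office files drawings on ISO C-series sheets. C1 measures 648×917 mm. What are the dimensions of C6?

114 × 162 mm

C2: ⌊917/2⌋ × 648 = 458 × 648 mm
C3: ⌊648/2⌋ × 458 = 324 × 458 mm
C4: ⌊458/2⌋ × 324 = 229 × 324 mm
C5: ⌊324/2⌋ × 229 = 162 × 229 mm
C6: ⌊229/2⌋ × 162 = 114 × 162 mm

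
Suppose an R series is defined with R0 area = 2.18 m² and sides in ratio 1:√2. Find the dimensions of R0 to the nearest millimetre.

Let the short side be w mm. Then w · w√2 = 2.18 m² = 2,180,000 mm².
w² = 2,180,000/√2, so w ≈ 1241.6 mm; long side = w√2 ≈ 1755.8 mm.

1242 × 1756 mm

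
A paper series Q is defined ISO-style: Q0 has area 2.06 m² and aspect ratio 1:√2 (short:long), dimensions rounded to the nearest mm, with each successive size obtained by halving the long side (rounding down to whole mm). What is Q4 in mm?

Let Q0's short side be w mm. w · w√2 = 2.06 m² = 2,060,000 mm², so w ≈ 1206.9 mm and w√2 ≈ 1706.8 mm → Q0 = 1207 × 1707 mm.
Q1: ⌊1707/2⌋ × 1207 = 853 × 1207 mm
Q2: ⌊1207/2⌋ × 853 = 603 × 853 mm
Q3: ⌊853/2⌋ × 603 = 426 × 603 mm
Q4: ⌊603/2⌋ × 426 = 301 × 426 mm

301 × 426 mm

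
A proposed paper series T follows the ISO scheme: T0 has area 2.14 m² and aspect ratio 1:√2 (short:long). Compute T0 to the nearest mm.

Let the short side be w mm. Then w · w√2 = 2.14 m² = 2,140,000 mm².
w² = 2,140,000/√2, so w ≈ 1230.1 mm; long side = w√2 ≈ 1739.7 mm.

1230 × 1740 mm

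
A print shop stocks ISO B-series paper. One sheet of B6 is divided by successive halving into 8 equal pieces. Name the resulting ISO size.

B9

8 = 2^3, so 3 halving steps.
B6 → B7 → … → B9 after 3 steps.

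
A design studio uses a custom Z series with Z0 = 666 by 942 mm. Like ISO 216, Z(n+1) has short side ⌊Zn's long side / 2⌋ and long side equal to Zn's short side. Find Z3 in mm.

235 × 333 mm

Z1: ⌊942/2⌋ × 666 = 471 × 666 mm
Z2: ⌊666/2⌋ × 471 = 333 × 471 mm
Z3: ⌊471/2⌋ × 333 = 235 × 333 mm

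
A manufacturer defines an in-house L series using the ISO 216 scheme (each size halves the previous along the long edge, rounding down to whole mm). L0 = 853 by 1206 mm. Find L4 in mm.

213 × 301 mm

L1 = 603 × 853 mm (from L0 by 1 halving).
L2: ⌊853/2⌋ × 603 = 426 × 603 mm
L3: ⌊603/2⌋ × 426 = 301 × 426 mm
L4: ⌊426/2⌋ × 301 = 213 × 301 mm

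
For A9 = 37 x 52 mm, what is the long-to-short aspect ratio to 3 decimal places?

1.405

52 / 37 = 1.405
ISO 216 targets √2 ≈ 1.414; the -0.009 deviation is from mm rounding.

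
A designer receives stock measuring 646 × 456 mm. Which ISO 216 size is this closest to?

Aspect ratio 646/456 ≈ 1.417 — close to the ISO √2 ≈ 1.414.
In the C-series (envelope sizes, between A and B): C2 = 458 × 648 mm.
Off by 4 mm total — nearest standard size.

C2 (458 × 648 mm)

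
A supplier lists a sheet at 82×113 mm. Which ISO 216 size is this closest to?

Aspect ratio 113/82 ≈ 1.378 (ISO target is √2 ≈ 1.414).
In the C-series (envelope sizes, between A and B): C7 = 81 × 114 mm.
Off by 2 mm total — nearest standard size.

C7 (81 × 114 mm)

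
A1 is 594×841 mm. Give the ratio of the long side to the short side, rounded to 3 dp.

1.416

841 / 594 = 1.416
ISO 216 targets √2 ≈ 1.414; the +0.002 deviation is from mm rounding.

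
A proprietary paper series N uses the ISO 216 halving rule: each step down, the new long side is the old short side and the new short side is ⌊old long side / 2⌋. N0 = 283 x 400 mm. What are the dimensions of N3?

N1: ⌊400/2⌋ × 283 = 200 × 283 mm
N2: ⌊283/2⌋ × 200 = 141 × 200 mm
N3: ⌊200/2⌋ × 141 = 100 × 141 mm

100 × 141 mm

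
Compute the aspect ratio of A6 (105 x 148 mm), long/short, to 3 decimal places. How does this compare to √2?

148 / 105 = 1.410
ISO 216 targets √2 ≈ 1.414; the -0.005 deviation is from mm rounding.

1.410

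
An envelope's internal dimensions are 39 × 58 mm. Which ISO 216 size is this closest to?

C9 (40 × 57 mm)

Aspect ratio 58/39 ≈ 1.487 (ISO target is √2 ≈ 1.414).
In the C-series (envelope sizes, between A and B): C9 = 40 × 57 mm.
Off by 2 mm total — nearest standard size.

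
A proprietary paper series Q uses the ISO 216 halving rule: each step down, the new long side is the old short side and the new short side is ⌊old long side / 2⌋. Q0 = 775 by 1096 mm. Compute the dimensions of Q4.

Q1: ⌊1096/2⌋ × 775 = 548 × 775 mm
Q2: ⌊775/2⌋ × 548 = 387 × 548 mm
Q3: ⌊548/2⌋ × 387 = 274 × 387 mm
Q4: ⌊387/2⌋ × 274 = 193 × 274 mm

193 × 274 mm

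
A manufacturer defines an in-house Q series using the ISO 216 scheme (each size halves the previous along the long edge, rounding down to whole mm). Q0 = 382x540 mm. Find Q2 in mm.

191 × 270 mm

Q1: ⌊540/2⌋ × 382 = 270 × 382 mm
Q2: ⌊382/2⌋ × 270 = 191 × 270 mm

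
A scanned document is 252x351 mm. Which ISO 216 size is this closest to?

B4 (250 × 353 mm)

Aspect ratio 351/252 ≈ 1.393 (ISO target is √2 ≈ 1.414).
In the B-series (B0 = 1000 × 1414 mm): B4 = 250 × 353 mm.
Off by 4 mm total — nearest standard size.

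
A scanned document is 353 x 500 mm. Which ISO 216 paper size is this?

B3 (353 × 500 mm)

Aspect ratio 500/353 ≈ 1.416 — close to the ISO √2 ≈ 1.414.
In the B-series (B0 = 1000 × 1414 mm): B3 = 353 × 500 mm.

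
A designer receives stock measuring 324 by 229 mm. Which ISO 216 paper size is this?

Aspect ratio 324/229 ≈ 1.415 — close to the ISO √2 ≈ 1.414.
In the C-series (envelope sizes, between A and B): C4 = 229 × 324 mm.

C4 (229 × 324 mm)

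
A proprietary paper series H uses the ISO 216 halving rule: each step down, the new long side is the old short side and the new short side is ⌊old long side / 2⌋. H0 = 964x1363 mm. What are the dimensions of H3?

H1: ⌊1363/2⌋ × 964 = 681 × 964 mm
H2: ⌊964/2⌋ × 681 = 482 × 681 mm
H3: ⌊681/2⌋ × 482 = 340 × 482 mm

340 × 482 mm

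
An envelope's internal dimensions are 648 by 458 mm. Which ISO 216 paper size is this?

Aspect ratio 648/458 ≈ 1.415 — close to the ISO √2 ≈ 1.414.
In the C-series (envelope sizes, between A and B): C2 = 458 × 648 mm.

C2 (458 × 648 mm)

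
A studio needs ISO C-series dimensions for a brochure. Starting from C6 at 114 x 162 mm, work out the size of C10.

28 × 40 mm

C7: ⌊162/2⌋ × 114 = 81 × 114 mm
C8: ⌊114/2⌋ × 81 = 57 × 81 mm
C9: ⌊81/2⌋ × 57 = 40 × 57 mm
C10: ⌊57/2⌋ × 40 = 28 × 40 mm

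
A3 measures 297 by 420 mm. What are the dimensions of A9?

37 × 52 mm

A4: ⌊420/2⌋ × 297 = 210 × 297 mm
A5: ⌊297/2⌋ × 210 = 148 × 210 mm
A6: ⌊210/2⌋ × 148 = 105 × 148 mm
A7: ⌊148/2⌋ × 105 = 74 × 105 mm
A8: ⌊105/2⌋ × 74 = 52 × 74 mm
A9: ⌊74/2⌋ × 52 = 37 × 52 mm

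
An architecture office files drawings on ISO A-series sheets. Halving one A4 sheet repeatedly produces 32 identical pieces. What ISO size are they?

32 = 2^5, so 5 halving steps.
A4 → A5 → … → A9 after 5 steps.

A9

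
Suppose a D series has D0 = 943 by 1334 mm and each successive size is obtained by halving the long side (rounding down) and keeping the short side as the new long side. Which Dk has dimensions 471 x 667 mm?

D0: 943 × 1334 mm
D1: 667 × 943 mm
D2: 471 × 667 mm
D3: 333 × 471 mm
→ matches D2.

D2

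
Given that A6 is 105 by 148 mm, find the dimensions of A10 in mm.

26 × 37 mm

A7: ⌊148/2⌋ × 105 = 74 × 105 mm
A8: ⌊105/2⌋ × 74 = 52 × 74 mm
A9: ⌊74/2⌋ × 52 = 37 × 52 mm
A10: ⌊52/2⌋ × 37 = 26 × 37 mm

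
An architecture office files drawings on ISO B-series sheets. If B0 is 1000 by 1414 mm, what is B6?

B1: ⌊1414/2⌋ × 1000 = 707 × 1000 mm
B2: ⌊1000/2⌋ × 707 = 500 × 707 mm
B3: ⌊707/2⌋ × 500 = 353 × 500 mm
B4: ⌊500/2⌋ × 353 = 250 × 353 mm
B5: ⌊353/2⌋ × 250 = 176 × 250 mm
B6: ⌊250/2⌋ × 176 = 125 × 176 mm

125 × 176 mm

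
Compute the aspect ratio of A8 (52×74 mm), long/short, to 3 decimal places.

74 / 52 = 1.423
ISO 216 targets √2 ≈ 1.414; the +0.009 deviation is from mm rounding.

1.423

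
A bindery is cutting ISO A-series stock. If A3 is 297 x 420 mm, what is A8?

A4: ⌊420/2⌋ × 297 = 210 × 297 mm
A5: ⌊297/2⌋ × 210 = 148 × 210 mm
A6: ⌊210/2⌋ × 148 = 105 × 148 mm
A7: ⌊148/2⌋ × 105 = 74 × 105 mm
A8: ⌊105/2⌋ × 74 = 52 × 74 mm

52 × 74 mm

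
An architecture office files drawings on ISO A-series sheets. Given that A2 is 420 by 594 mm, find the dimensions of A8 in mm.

A3: ⌊594/2⌋ × 420 = 297 × 420 mm
A4: ⌊420/2⌋ × 297 = 210 × 297 mm
A5: ⌊297/2⌋ × 210 = 148 × 210 mm
A6: ⌊210/2⌋ × 148 = 105 × 148 mm
A7: ⌊148/2⌋ × 105 = 74 × 105 mm
A8: ⌊105/2⌋ × 74 = 52 × 74 mm

52 × 74 mm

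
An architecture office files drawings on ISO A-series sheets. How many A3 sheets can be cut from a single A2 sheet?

Each ISO step halves the sheet: 1 × A2 → 2 × A3
From A2 to A3 is 1 halving step: 2^1 = 2.

2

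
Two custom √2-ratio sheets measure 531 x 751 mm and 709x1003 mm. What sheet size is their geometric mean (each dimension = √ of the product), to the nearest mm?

Short side: √(531 · 709) = √376479 ≈ 613.6 → 614 mm
Long side: √(751 · 1003) = √753253 ≈ 867.9 → 868 mm

614 × 868 mm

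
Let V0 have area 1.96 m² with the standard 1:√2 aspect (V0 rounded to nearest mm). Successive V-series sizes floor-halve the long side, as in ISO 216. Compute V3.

Let V0's short side be w mm. w · w√2 = 1.96 m² = 1,960,000 mm², so w ≈ 1177.3 mm and w√2 ≈ 1664.9 mm → V0 = 1177 × 1665 mm.
V1: ⌊1665/2⌋ × 1177 = 832 × 1177 mm
V2: ⌊1177/2⌋ × 832 = 588 × 832 mm
V3: ⌊832/2⌋ × 588 = 416 × 588 mm

416 × 588 mm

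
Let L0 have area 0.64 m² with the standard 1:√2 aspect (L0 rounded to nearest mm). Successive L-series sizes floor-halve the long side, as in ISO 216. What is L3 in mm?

237 × 336 mm

Let L0's short side be w mm. w · w√2 = 0.64 m² = 640,000 mm², so w ≈ 672.7 mm and w√2 ≈ 951.4 mm → L0 = 673 × 951 mm.
L1: ⌊951/2⌋ × 673 = 475 × 673 mm
L2: ⌊673/2⌋ × 475 = 336 × 475 mm
L3: ⌊475/2⌋ × 336 = 237 × 336 mm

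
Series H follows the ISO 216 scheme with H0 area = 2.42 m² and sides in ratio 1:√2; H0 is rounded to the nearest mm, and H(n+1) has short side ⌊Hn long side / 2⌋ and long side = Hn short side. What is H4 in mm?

327 × 462 mm

Let H0's short side be w mm. w · w√2 = 2.42 m² = 2,420,000 mm², so w ≈ 1308.1 mm and w√2 ≈ 1850.0 mm → H0 = 1308 × 1850 mm.
H1: ⌊1850/2⌋ × 1308 = 925 × 1308 mm
H2: ⌊1308/2⌋ × 925 = 654 × 925 mm
H3: ⌊925/2⌋ × 654 = 462 × 654 mm
H4: ⌊654/2⌋ × 462 = 327 × 462 mm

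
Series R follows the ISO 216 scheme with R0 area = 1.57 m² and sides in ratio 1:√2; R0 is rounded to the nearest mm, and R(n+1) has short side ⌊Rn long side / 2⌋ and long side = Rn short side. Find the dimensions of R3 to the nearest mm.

372 × 527 mm

Let R0's short side be w mm. w · w√2 = 1.57 m² = 1,570,000 mm², so w ≈ 1053.6 mm and w√2 ≈ 1490.1 mm → R0 = 1054 × 1490 mm.
R1: ⌊1490/2⌋ × 1054 = 745 × 1054 mm
R2: ⌊1054/2⌋ × 745 = 527 × 745 mm
R3: ⌊745/2⌋ × 527 = 372 × 527 mm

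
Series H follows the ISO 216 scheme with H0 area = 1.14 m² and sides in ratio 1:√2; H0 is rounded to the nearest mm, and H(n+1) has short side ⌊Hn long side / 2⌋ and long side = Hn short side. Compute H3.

Let H0's short side be w mm. w · w√2 = 1.14 m² = 1,140,000 mm², so w ≈ 897.8 mm and w√2 ≈ 1269.7 mm → H0 = 898 × 1270 mm.
H1: ⌊1270/2⌋ × 898 = 635 × 898 mm
H2: ⌊898/2⌋ × 635 = 449 × 635 mm
H3: ⌊635/2⌋ × 449 = 317 × 449 mm

317 × 449 mm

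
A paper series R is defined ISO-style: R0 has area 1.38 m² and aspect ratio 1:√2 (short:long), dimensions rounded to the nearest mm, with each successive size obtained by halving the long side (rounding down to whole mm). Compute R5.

174 × 247 mm

Let R0's short side be w mm. w · w√2 = 1.38 m² = 1,380,000 mm², so w ≈ 987.8 mm and w√2 ≈ 1397.0 mm → R0 = 988 × 1397 mm.
R1: ⌊1397/2⌋ × 988 = 698 × 988 mm
R2: ⌊988/2⌋ × 698 = 494 × 698 mm
R3: ⌊698/2⌋ × 494 = 349 × 494 mm
R4: ⌊494/2⌋ × 349 = 247 × 349 mm
R5: ⌊349/2⌋ × 247 = 174 × 247 mm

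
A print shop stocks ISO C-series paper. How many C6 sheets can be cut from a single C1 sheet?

32

C1 = 648 × 917 mm; C6 = 114 × 162 mm.
Each halving step doubles the count; 5 steps from C1 to C6.
2^5 = 32.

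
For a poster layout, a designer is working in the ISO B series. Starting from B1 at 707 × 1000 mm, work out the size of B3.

353 × 500 mm

B2: ⌊1000/2⌋ × 707 = 500 × 707 mm
B3: ⌊707/2⌋ × 500 = 353 × 500 mm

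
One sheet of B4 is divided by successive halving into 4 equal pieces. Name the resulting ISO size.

4 = 2^2, so 2 halving steps.
B4 → B5 → … → B6 after 2 steps.

B6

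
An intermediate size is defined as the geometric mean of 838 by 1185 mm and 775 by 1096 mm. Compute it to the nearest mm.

806 × 1140 mm

Short side: √(838 · 775) = √649450 ≈ 805.9 → 806 mm
Long side: √(1185 · 1096) = √1298760 ≈ 1139.6 → 1140 mm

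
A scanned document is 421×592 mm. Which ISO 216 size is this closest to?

Aspect ratio 592/421 ≈ 1.406 — close to the ISO √2 ≈ 1.414.
In the A-series (A0 area = 1 m²): A2 = 420 × 594 mm.
Off by 3 mm total — nearest standard size.

A2 (420 × 594 mm)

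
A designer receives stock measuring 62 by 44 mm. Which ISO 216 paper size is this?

Aspect ratio 62/44 ≈ 1.409 — close to the ISO √2 ≈ 1.414.
In the B-series (B0 = 1000 × 1414 mm): B9 = 44 × 62 mm.

B9 (44 × 62 mm)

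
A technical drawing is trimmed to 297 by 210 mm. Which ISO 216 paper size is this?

A4 (210 × 297 mm)

Aspect ratio 297/210 ≈ 1.414 — close to the ISO √2 ≈ 1.414.
In the A-series (A0 area = 1 m²): A4 = 210 × 297 mm.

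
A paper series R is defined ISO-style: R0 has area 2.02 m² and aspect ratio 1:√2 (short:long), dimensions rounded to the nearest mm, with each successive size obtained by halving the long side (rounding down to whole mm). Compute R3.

Let R0's short side be w mm. w · w√2 = 2.02 m² = 2,020,000 mm², so w ≈ 1195.1 mm and w√2 ≈ 1690.2 mm → R0 = 1195 × 1690 mm.
R1: ⌊1690/2⌋ × 1195 = 845 × 1195 mm
R2: ⌊1195/2⌋ × 845 = 597 × 845 mm
R3: ⌊845/2⌋ × 597 = 422 × 597 mm

422 × 597 mm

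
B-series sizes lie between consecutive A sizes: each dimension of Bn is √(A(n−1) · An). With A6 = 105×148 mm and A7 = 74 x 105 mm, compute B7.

Short side: √(105 · 74) = √7770 ≈ 88.1 → 88 mm
Long side: √(148 · 105) = √15540 ≈ 124.7 → 125 mm

88 × 125 mm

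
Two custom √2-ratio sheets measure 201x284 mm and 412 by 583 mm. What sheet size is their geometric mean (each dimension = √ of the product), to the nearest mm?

Short side: √(201 · 412) = √82812 ≈ 287.8 → 288 mm
Long side: √(284 · 583) = √165572 ≈ 406.9 → 407 mm

288 × 407 mm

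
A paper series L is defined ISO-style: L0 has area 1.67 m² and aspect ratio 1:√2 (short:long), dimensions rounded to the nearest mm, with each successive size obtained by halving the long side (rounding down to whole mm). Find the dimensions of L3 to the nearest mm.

Let L0's short side be w mm. w · w√2 = 1.67 m² = 1,670,000 mm², so w ≈ 1086.7 mm and w√2 ≈ 1536.8 mm → L0 = 1087 × 1537 mm.
L1: ⌊1537/2⌋ × 1087 = 768 × 1087 mm
L2: ⌊1087/2⌋ × 768 = 543 × 768 mm
L3: ⌊768/2⌋ × 543 = 384 × 543 mm

384 × 543 mm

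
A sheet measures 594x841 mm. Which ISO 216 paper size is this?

A1 (594 × 841 mm)

Aspect ratio 841/594 ≈ 1.416 — close to the ISO √2 ≈ 1.414.
In the A-series (A0 area = 1 m²): A1 = 594 × 841 mm.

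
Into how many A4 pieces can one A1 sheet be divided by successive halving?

Each ISO step halves the sheet: 1 × A1 → 2 × A2 → 4 × A3 → 8 × A4
From A1 to A4 is 3 halving steps: 2^3 = 8.

8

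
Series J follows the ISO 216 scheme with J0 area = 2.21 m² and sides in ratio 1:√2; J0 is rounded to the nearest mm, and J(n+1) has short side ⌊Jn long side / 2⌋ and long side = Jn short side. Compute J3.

Let J0's short side be w mm. w · w√2 = 2.21 m² = 2,210,000 mm², so w ≈ 1250.1 mm and w√2 ≈ 1767.9 mm → J0 = 1250 × 1768 mm.
J1: ⌊1768/2⌋ × 1250 = 884 × 1250 mm
J2: ⌊1250/2⌋ × 884 = 625 × 884 mm
J3: ⌊884/2⌋ × 625 = 442 × 625 mm

442 × 625 mm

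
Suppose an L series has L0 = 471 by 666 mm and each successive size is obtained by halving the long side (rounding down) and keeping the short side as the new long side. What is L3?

L1 = 333 × 471 mm (from L0 by 1 halving).
L2: ⌊471/2⌋ × 333 = 235 × 333 mm
L3: ⌊333/2⌋ × 235 = 166 × 235 mm

166 × 235 mm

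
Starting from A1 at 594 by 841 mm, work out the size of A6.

A2: ⌊841/2⌋ × 594 = 420 × 594 mm
A3: ⌊594/2⌋ × 420 = 297 × 420 mm
A4: ⌊420/2⌋ × 297 = 210 × 297 mm
A5: ⌊297/2⌋ × 210 = 148 × 210 mm
A6: ⌊210/2⌋ × 148 = 105 × 148 mm

105 × 148 mm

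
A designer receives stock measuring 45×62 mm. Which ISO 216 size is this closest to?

B9 (44 × 62 mm)

Aspect ratio 62/45 ≈ 1.378 (ISO target is √2 ≈ 1.414).
In the B-series (B0 = 1000 × 1414 mm): B9 = 44 × 62 mm.
Off by 1 mm total — nearest standard size.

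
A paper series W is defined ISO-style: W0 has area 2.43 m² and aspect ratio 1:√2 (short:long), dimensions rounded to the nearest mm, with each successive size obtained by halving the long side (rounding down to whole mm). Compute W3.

Let W0's short side be w mm. w · w√2 = 2.43 m² = 2,430,000 mm², so w ≈ 1310.8 mm and w√2 ≈ 1853.8 mm → W0 = 1311 × 1854 mm.
W1: ⌊1854/2⌋ × 1311 = 927 × 1311 mm
W2: ⌊1311/2⌋ × 927 = 655 × 927 mm
W3: ⌊927/2⌋ × 655 = 463 × 655 mm

463 × 655 mm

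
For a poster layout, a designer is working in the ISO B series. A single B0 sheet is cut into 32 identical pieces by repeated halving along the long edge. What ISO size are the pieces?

B5

32 = 2^5, so 5 halving steps.
B0 → B1 → … → B5 after 5 steps.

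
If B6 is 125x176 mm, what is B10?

B7: ⌊176/2⌋ × 125 = 88 × 125 mm
B8: ⌊125/2⌋ × 88 = 62 × 88 mm
B9: ⌊88/2⌋ × 62 = 44 × 62 mm
B10: ⌊62/2⌋ × 44 = 31 × 44 mm

31 × 44 mm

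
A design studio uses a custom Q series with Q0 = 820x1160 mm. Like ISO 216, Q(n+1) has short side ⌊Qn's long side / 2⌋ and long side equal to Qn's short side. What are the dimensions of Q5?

Q1: ⌊1160/2⌋ × 820 = 580 × 820 mm
Q2: ⌊820/2⌋ × 580 = 410 × 580 mm
Q3: ⌊580/2⌋ × 410 = 290 × 410 mm
Q4: ⌊410/2⌋ × 290 = 205 × 290 mm
Q5: ⌊290/2⌋ × 205 = 145 × 205 mm

145 × 205 mm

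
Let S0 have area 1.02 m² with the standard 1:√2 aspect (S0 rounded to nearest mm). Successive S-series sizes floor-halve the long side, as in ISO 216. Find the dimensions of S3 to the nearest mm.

Let S0's short side be w mm. w · w√2 = 1.02 m² = 1,020,000 mm², so w ≈ 849.3 mm and w√2 ≈ 1201.0 mm → S0 = 849 × 1201 mm.
S1: ⌊1201/2⌋ × 849 = 600 × 849 mm
S2: ⌊849/2⌋ × 600 = 424 × 600 mm
S3: ⌊600/2⌋ × 424 = 300 × 424 mm

300 × 424 mm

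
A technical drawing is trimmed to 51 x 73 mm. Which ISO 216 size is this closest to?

Aspect ratio 73/51 ≈ 1.431 (ISO target is √2 ≈ 1.414).
In the A-series (A0 area = 1 m²): A8 = 52 × 74 mm.
Off by 2 mm total — nearest standard size.

A8 (52 × 74 mm)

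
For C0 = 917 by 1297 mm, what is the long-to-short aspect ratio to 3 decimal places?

1.414

1297 / 917 = 1.414
Matches √2 ≈ 1.414 — the ISO 216 defining ratio.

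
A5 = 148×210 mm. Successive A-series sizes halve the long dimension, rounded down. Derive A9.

37 × 52 mm

A6: ⌊210/2⌋ × 148 = 105 × 148 mm
A7: ⌊148/2⌋ × 105 = 74 × 105 mm
A8: ⌊105/2⌋ × 74 = 52 × 74 mm
A9: ⌊74/2⌋ × 52 = 37 × 52 mm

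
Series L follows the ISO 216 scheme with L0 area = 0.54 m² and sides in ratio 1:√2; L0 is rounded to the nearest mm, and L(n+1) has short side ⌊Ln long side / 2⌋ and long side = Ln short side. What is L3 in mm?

Let L0's short side be w mm. w · w√2 = 0.54 m² = 540,000 mm², so w ≈ 617.9 mm and w√2 ≈ 873.9 mm → L0 = 618 × 874 mm.
L1: ⌊874/2⌋ × 618 = 437 × 618 mm
L2: ⌊618/2⌋ × 437 = 309 × 437 mm
L3: ⌊437/2⌋ × 309 = 218 × 309 mm

218 × 309 mm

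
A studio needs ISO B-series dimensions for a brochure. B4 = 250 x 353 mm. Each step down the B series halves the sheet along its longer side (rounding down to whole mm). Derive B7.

B5: ⌊353/2⌋ × 250 = 176 × 250 mm
B6: ⌊250/2⌋ × 176 = 125 × 176 mm
B7: ⌊176/2⌋ × 125 = 88 × 125 mm

88 × 125 mm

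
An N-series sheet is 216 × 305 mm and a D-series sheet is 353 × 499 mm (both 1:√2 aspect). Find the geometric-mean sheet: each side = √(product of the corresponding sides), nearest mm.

276 × 390 mm

Short side: √(216 · 353) = √76248 ≈ 276.1 → 276 mm
Long side: √(305 · 499) = √152195 ≈ 390.1 → 390 mm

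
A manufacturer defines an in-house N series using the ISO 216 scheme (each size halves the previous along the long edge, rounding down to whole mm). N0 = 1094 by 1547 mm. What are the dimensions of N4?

273 × 386 mm

N1 = 773 × 1094 mm (from N0 by 1 halving).
N2: ⌊1094/2⌋ × 773 = 547 × 773 mm
N3: ⌊773/2⌋ × 547 = 386 × 547 mm
N4: ⌊547/2⌋ × 386 = 273 × 386 mm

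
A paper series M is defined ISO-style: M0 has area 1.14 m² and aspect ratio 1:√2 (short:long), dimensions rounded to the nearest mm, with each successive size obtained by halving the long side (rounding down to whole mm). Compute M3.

317 × 449 mm

Let M0's short side be w mm. w · w√2 = 1.14 m² = 1,140,000 mm², so w ≈ 897.8 mm and w√2 ≈ 1269.7 mm → M0 = 898 × 1270 mm.
M1: ⌊1270/2⌋ × 898 = 635 × 898 mm
M2: ⌊898/2⌋ × 635 = 449 × 635 mm
M3: ⌊635/2⌋ × 449 = 317 × 449 mm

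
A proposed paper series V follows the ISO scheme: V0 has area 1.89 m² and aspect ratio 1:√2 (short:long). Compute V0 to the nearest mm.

1156 × 1635 mm

Let the short side be w mm. Then w · w√2 = 1.89 m² = 1,890,000 mm².
w² = 1,890,000/√2, so w ≈ 1156.0 mm; long side = w√2 ≈ 1634.9 mm.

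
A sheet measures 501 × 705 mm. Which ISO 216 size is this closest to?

Aspect ratio 705/501 ≈ 1.407 — close to the ISO √2 ≈ 1.414.
In the B-series (B0 = 1000 × 1414 mm): B2 = 500 × 707 mm.
Off by 3 mm total — nearest standard size.

B2 (500 × 707 mm)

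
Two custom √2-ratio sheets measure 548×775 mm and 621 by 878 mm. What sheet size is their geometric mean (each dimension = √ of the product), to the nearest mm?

Short side: √(548 · 621) = √340308 ≈ 583.4 → 583 mm
Long side: √(775 · 878) = √680450 ≈ 824.9 → 825 mm

583 × 825 mm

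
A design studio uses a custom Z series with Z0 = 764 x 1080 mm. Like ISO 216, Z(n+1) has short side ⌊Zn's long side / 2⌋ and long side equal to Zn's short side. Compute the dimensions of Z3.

270 × 382 mm

Z1: ⌊1080/2⌋ × 764 = 540 × 764 mm
Z2: ⌊764/2⌋ × 540 = 382 × 540 mm
Z3: ⌊540/2⌋ × 382 = 270 × 382 mm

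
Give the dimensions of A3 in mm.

297 × 420 mm

A0 = 841 × 1189 mm (A0 has area 1 m², aspect 1:√2).
A1: ⌊1189/2⌋ × 841 = 594 × 841 mm
A2: ⌊841/2⌋ × 594 = 420 × 594 mm
A3: ⌊594/2⌋ × 420 = 297 × 420 mm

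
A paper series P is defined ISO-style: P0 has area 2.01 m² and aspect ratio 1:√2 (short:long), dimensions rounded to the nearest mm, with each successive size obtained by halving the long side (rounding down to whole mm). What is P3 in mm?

Let P0's short side be w mm. w · w√2 = 2.01 m² = 2,010,000 mm², so w ≈ 1192.2 mm and w√2 ≈ 1686.0 mm → P0 = 1192 × 1686 mm.
P1: ⌊1686/2⌋ × 1192 = 843 × 1192 mm
P2: ⌊1192/2⌋ × 843 = 596 × 843 mm
P3: ⌊843/2⌋ × 596 = 421 × 596 mm

421 × 596 mm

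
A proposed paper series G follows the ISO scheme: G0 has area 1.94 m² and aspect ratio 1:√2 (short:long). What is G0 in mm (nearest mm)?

Let the short side be w mm. Then w · w√2 = 1.94 m² = 1,940,000 mm².
w² = 1,940,000/√2, so w ≈ 1171.2 mm; long side = w√2 ≈ 1656.4 mm.

1171 × 1656 mm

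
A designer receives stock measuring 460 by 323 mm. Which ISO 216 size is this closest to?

C3 (324 × 458 mm)

Aspect ratio 460/323 ≈ 1.424 — close to the ISO √2 ≈ 1.414.
In the C-series (envelope sizes, between A and B): C3 = 324 × 458 mm.
Off by 3 mm total — nearest standard size.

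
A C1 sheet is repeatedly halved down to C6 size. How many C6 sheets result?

C1 = 648 × 917 mm; C6 = 114 × 162 mm.
Each halving step doubles the count; 5 steps from C1 to C6.
2^5 = 32.

32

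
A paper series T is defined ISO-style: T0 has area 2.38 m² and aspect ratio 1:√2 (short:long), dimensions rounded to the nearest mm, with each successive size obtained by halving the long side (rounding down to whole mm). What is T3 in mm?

458 × 648 mm

Let T0's short side be w mm. w · w√2 = 2.38 m² = 2,380,000 mm², so w ≈ 1297.3 mm and w√2 ≈ 1834.6 mm → T0 = 1297 × 1835 mm.
T1: ⌊1835/2⌋ × 1297 = 917 × 1297 mm
T2: ⌊1297/2⌋ × 917 = 648 × 917 mm
T3: ⌊917/2⌋ × 648 = 458 × 648 mm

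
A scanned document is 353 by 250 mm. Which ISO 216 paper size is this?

B4 (250 × 353 mm)

Aspect ratio 353/250 ≈ 1.412 — close to the ISO √2 ≈ 1.414.
In the B-series (B0 = 1000 × 1414 mm): B4 = 250 × 353 mm.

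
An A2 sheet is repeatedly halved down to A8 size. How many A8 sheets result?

64

A2 = 420 × 594 mm; A8 = 52 × 74 mm.
Each halving step doubles the count; 6 steps from A2 to A8.
2^6 = 64.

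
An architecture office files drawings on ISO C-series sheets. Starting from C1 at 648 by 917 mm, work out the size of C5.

C2: ⌊917/2⌋ × 648 = 458 × 648 mm
C3: ⌊648/2⌋ × 458 = 324 × 458 mm
C4: ⌊458/2⌋ × 324 = 229 × 324 mm
C5: ⌊324/2⌋ × 229 = 162 × 229 mm

162 × 229 mm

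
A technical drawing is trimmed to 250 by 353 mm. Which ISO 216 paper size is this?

Aspect ratio 353/250 ≈ 1.412 — close to the ISO √2 ≈ 1.414.
In the B-series (B0 = 1000 × 1414 mm): B4 = 250 × 353 mm.

B4 (250 × 353 mm)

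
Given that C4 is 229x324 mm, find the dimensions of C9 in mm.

C5: ⌊324/2⌋ × 229 = 162 × 229 mm
C6: ⌊229/2⌋ × 162 = 114 × 162 mm
C7: ⌊162/2⌋ × 114 = 81 × 114 mm
C8: ⌊114/2⌋ × 81 = 57 × 81 mm
C9: ⌊81/2⌋ × 57 = 40 × 57 mm

40 × 57 mm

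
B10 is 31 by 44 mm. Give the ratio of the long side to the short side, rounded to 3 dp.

1.419

44 / 31 = 1.419
ISO 216 targets √2 ≈ 1.414; the +0.005 deviation is from mm rounding.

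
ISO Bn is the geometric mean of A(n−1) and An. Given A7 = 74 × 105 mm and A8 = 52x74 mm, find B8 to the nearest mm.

Short side: √(74 · 52) = √3848 ≈ 62.0 → 62 mm
Long side: √(105 · 74) = √7770 ≈ 88.1 → 88 mm

62 × 88 mm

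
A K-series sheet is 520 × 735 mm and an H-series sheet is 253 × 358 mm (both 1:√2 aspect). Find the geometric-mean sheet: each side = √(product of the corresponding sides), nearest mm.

363 × 513 mm

Short side: √(520 · 253) = √131560 ≈ 362.7 → 363 mm
Long side: √(735 · 358) = √263130 ≈ 513.0 → 513 mm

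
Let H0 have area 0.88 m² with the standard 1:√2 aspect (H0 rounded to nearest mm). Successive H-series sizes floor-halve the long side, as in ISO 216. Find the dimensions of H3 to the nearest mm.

Let H0's short side be w mm. w · w√2 = 0.88 m² = 880,000 mm², so w ≈ 788.8 mm and w√2 ≈ 1115.6 mm → H0 = 789 × 1116 mm.
H1: ⌊1116/2⌋ × 789 = 558 × 789 mm
H2: ⌊789/2⌋ × 558 = 394 × 558 mm
H3: ⌊558/2⌋ × 394 = 279 × 394 mm

279 × 394 mm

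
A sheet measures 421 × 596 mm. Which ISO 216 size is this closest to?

Aspect ratio 596/421 ≈ 1.416 — close to the ISO √2 ≈ 1.414.
In the A-series (A0 area = 1 m²): A2 = 420 × 594 mm.
Off by 3 mm total — nearest standard size.

A2 (420 × 594 mm)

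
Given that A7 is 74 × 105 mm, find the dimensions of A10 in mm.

26 × 37 mm

A8: ⌊105/2⌋ × 74 = 52 × 74 mm
A9: ⌊74/2⌋ × 52 = 37 × 52 mm
A10: ⌊52/2⌋ × 37 = 26 × 37 mm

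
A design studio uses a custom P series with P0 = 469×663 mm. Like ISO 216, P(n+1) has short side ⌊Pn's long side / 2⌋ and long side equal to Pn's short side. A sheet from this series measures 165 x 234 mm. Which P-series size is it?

P0: 469 × 663 mm
P1: 331 × 469 mm
P2: 234 × 331 mm
P3: 165 × 234 mm
P4: 117 × 165 mm
→ matches P3.

P3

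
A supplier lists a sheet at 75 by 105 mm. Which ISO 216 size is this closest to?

Aspect ratio 105/75 ≈ 1.400 — close to the ISO √2 ≈ 1.414.
In the A-series (A0 area = 1 m²): A7 = 74 × 105 mm.
Off by 1 mm total — nearest standard size.

A7 (74 × 105 mm)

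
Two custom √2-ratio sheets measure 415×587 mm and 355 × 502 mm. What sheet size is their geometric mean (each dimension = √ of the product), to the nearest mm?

Short side: √(415 · 355) = √147325 ≈ 383.8 → 384 mm
Long side: √(587 · 502) = √294674 ≈ 542.8 → 543 mm

384 × 543 mm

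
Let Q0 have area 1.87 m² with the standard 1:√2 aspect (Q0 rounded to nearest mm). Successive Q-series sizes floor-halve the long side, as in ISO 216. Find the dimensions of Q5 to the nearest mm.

203 × 287 mm

Let Q0's short side be w mm. w · w√2 = 1.87 m² = 1,870,000 mm², so w ≈ 1149.9 mm and w√2 ≈ 1626.2 mm → Q0 = 1150 × 1626 mm.
Q1: ⌊1626/2⌋ × 1150 = 813 × 1150 mm
Q2: ⌊1150/2⌋ × 813 = 575 × 813 mm
Q3: ⌊813/2⌋ × 575 = 406 × 575 mm
Q4: ⌊575/2⌋ × 406 = 287 × 406 mm
Q5: ⌊406/2⌋ × 287 = 203 × 287 mm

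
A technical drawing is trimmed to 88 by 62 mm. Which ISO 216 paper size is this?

B8 (62 × 88 mm)

Aspect ratio 88/62 ≈ 1.419 — close to the ISO √2 ≈ 1.414.
In the B-series (B0 = 1000 × 1414 mm): B8 = 62 × 88 mm.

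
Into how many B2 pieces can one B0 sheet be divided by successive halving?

Each ISO step halves the sheet: 1 × B0 → 2 × B1 → 4 × B2
From B0 to B2 is 2 halving steps: 2^2 = 4.

4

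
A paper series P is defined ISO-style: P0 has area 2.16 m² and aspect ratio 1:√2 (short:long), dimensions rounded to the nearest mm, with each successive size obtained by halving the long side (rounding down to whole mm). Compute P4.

309 × 437 mm

Let P0's short side be w mm. w · w√2 = 2.16 m² = 2,160,000 mm², so w ≈ 1235.9 mm and w√2 ≈ 1747.8 mm → P0 = 1236 × 1748 mm.
P1: ⌊1748/2⌋ × 1236 = 874 × 1236 mm
P2: ⌊1236/2⌋ × 874 = 618 × 874 mm
P3: ⌊874/2⌋ × 618 = 437 × 618 mm
P4: ⌊618/2⌋ × 437 = 309 × 437 mm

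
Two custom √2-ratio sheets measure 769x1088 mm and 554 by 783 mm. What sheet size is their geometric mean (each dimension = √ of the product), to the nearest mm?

Short side: √(769 · 554) = √426026 ≈ 652.7 → 653 mm
Long side: √(1088 · 783) = √851904 ≈ 923.0 → 923 mm

653 × 923 mm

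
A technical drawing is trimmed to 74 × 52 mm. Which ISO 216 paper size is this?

A8 (52 × 74 mm)

Aspect ratio 74/52 ≈ 1.423 — close to the ISO √2 ≈ 1.414.
In the A-series (A0 area = 1 m²): A8 = 52 × 74 mm.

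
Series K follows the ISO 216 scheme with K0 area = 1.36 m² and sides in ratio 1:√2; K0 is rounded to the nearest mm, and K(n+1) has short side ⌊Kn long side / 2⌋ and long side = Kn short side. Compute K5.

Let K0's short side be w mm. w · w√2 = 1.36 m² = 1,360,000 mm², so w ≈ 980.6 mm and w√2 ≈ 1386.8 mm → K0 = 981 × 1387 mm.
K1: ⌊1387/2⌋ × 981 = 693 × 981 mm
K2: ⌊981/2⌋ × 693 = 490 × 693 mm
K3: ⌊693/2⌋ × 490 = 346 × 490 mm
K4: ⌊490/2⌋ × 346 = 245 × 346 mm
K5: ⌊346/2⌋ × 245 = 173 × 245 mm

173 × 245 mm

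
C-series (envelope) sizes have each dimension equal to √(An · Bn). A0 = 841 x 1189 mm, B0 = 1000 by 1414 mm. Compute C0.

917 × 1297 mm

Short side: √(841 · 1000) = √841000 ≈ 917.1 → 917 mm
Long side: √(1189 · 1414) = √1681246 ≈ 1296.6 → 1297 mm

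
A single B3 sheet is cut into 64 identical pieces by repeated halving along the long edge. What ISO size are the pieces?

64 = 2^6, so 6 halving steps.
B3 → B4 → … → B9 after 6 steps.

B9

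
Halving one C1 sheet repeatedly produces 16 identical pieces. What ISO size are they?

16 = 2^4, so 4 halving steps.
C1 → C2 → … → C5 after 4 steps.

C5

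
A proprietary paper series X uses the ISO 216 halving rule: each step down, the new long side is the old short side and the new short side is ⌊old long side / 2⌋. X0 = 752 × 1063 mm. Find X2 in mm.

X1: ⌊1063/2⌋ × 752 = 531 × 752 mm
X2: ⌊752/2⌋ × 531 = 376 × 531 mm

376 × 531 mm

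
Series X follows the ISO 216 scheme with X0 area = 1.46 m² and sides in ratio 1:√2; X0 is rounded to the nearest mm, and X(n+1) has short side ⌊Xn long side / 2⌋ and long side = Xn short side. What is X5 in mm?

179 × 254 mm

Let X0's short side be w mm. w · w√2 = 1.46 m² = 1,460,000 mm², so w ≈ 1016.1 mm and w√2 ≈ 1436.9 mm → X0 = 1016 × 1437 mm.
X1: ⌊1437/2⌋ × 1016 = 718 × 1016 mm
X2: ⌊1016/2⌋ × 718 = 508 × 718 mm
X3: ⌊718/2⌋ × 508 = 359 × 508 mm
X4: ⌊508/2⌋ × 359 = 254 × 359 mm
X5: ⌊359/2⌋ × 254 = 179 × 254 mm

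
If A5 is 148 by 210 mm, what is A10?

26 × 37 mm

A6: ⌊210/2⌋ × 148 = 105 × 148 mm
A7: ⌊148/2⌋ × 105 = 74 × 105 mm
A8: ⌊105/2⌋ × 74 = 52 × 74 mm
A9: ⌊74/2⌋ × 52 = 37 × 52 mm
A10: ⌊52/2⌋ × 37 = 26 × 37 mm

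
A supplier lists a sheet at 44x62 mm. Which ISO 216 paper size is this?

Aspect ratio 62/44 ≈ 1.409 — close to the ISO √2 ≈ 1.414.
In the B-series (B0 = 1000 × 1414 mm): B9 = 44 × 62 mm.

B9 (44 × 62 mm)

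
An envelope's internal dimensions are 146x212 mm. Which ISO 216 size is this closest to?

Aspect ratio 212/146 ≈ 1.452 (ISO target is √2 ≈ 1.414).
In the A-series (A0 area = 1 m²): A5 = 148 × 210 mm.
Off by 4 mm total — nearest standard size.

A5 (148 × 210 mm)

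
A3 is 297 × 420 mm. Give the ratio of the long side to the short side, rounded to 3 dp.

420 / 297 = 1.414
Matches √2 ≈ 1.414 — the ISO 216 defining ratio.

1.414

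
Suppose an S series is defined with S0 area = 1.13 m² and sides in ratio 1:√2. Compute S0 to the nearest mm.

Let the short side be w mm. Then w · w√2 = 1.13 m² = 1,130,000 mm².
w² = 1,130,000/√2, so w ≈ 893.9 mm; long side = w√2 ≈ 1264.1 mm.

894 × 1264 mm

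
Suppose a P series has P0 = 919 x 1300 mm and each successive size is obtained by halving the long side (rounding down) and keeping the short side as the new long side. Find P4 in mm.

229 × 325 mm

P1: ⌊1300/2⌋ × 919 = 650 × 919 mm
P2: ⌊919/2⌋ × 650 = 459 × 650 mm
P3: ⌊650/2⌋ × 459 = 325 × 459 mm
P4: ⌊459/2⌋ × 325 = 229 × 325 mm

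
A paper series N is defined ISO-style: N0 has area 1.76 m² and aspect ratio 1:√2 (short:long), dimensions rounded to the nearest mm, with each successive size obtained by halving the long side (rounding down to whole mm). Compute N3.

Let N0's short side be w mm. w · w√2 = 1.76 m² = 1,760,000 mm², so w ≈ 1115.6 mm and w√2 ≈ 1577.7 mm → N0 = 1116 × 1578 mm.
N1: ⌊1578/2⌋ × 1116 = 789 × 1116 mm
N2: ⌊1116/2⌋ × 789 = 558 × 789 mm
N3: ⌊789/2⌋ × 558 = 394 × 558 mm

394 × 558 mm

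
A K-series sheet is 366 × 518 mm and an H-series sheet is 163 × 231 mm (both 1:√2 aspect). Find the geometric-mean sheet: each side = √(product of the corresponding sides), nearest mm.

Short side: √(366 · 163) = √59658 ≈ 244.2 → 244 mm
Long side: √(518 · 231) = √119658 ≈ 345.9 → 346 mm

244 × 346 mm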